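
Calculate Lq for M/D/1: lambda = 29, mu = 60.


M/D/1: Lq = rho^2 / (2*(1-rho)) where rho = 29/60; Lq = 0.23

0.23


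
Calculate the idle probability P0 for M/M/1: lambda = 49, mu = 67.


P0 = 1 - rho = 1 - 49/67 = 0.2687

0.2687


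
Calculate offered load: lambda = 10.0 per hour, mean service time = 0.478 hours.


Offered load a = lambda * E[S] = 10.0 * 0.478 = 4.78 Erlangs

4.78 Erlangs


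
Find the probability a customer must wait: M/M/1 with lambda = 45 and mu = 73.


P(wait) = rho = lambda/mu = 45/73 = 0.6164

0.6164


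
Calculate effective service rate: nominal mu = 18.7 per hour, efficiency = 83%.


Effective rate = mu * efficiency = 18.7 * 0.83 = 15.52 per hour

15.52 per hour


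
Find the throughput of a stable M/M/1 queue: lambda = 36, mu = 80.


For a stable queue (lambda < mu), throughput = lambda = 36 per hour

36 per hour


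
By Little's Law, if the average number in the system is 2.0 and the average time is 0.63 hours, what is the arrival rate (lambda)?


lambda = L / W = 2.0 / 0.63 = 3.17 per hour

3.17 per hour


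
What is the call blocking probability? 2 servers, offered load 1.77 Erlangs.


B(N,A) = (A^N/N!) / sum(A^k/k!, k=0..N) with N=2, A=1.77 = 0.3612

0.3612


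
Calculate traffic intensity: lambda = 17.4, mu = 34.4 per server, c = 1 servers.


rho = lambda / (c * mu) = 17.4 / (1 * 34.4) = 0.5058

0.5058


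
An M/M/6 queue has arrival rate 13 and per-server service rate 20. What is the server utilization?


rho = lambda/(c*mu) = 13/(6*20) = 0.1083

0.1083


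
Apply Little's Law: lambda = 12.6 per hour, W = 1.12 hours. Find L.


L = lambda * W = 12.6 * 1.12 = 14.11

14.11


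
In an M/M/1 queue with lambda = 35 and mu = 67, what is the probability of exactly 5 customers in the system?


rho = 35/67; P(n) = (1-rho)*rho^n = (1-35/67)*(35/67)^5 = 0.0186

0.0186


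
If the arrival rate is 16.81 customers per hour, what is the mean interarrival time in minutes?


Mean interarrival time = 60/lambda = 60/16.81 = 3.57 minutes

3.57 minutes


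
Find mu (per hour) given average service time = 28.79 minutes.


mu = 60 / avg_service_time = 60 / 28.79 = 2.08 per hour

2.08 per hour


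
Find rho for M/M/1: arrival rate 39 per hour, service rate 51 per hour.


rho = lambda/mu = 39/51 = 0.7647

0.7647


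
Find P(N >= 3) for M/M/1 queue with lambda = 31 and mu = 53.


P(N >= 3) = rho^3 = (31/53)^3 = 0.2001

0.2001


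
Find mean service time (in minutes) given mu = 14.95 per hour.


Mean service time = 60/mu = 60/14.95 = 4.01 minutes

4.01 minutes


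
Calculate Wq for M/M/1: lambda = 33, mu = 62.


rho = 33/62; Wq = rho/(mu - lambda) = 0.0184 hours

0.0184 hours


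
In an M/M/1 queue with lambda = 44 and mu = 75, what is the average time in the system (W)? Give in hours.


W = 1/(mu - lambda) = 1/(75 - 44) = 0.0323 hours

0.0323 hours


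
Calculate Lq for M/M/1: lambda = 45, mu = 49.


rho = 45/49; Lq = rho^2/(1-rho) = 10.33

10.33


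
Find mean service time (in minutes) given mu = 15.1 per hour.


Mean service time = 60/mu = 60/15.1 = 3.97 minutes

3.97 minutes


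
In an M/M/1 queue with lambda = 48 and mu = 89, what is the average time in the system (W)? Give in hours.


W = 1/(mu - lambda) = 1/(89 - 48) = 0.0244 hours

0.0244 hours


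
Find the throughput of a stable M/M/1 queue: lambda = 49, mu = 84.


For a stable queue (lambda < mu), throughput = lambda = 49 per hour

49 per hour


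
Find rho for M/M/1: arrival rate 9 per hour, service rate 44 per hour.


rho = lambda/mu = 9/44 = 0.2045

0.2045


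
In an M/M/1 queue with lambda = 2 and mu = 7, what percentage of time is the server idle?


Idle fraction = (1 - rho) * 100 = (1 - 2/7) * 100 = 71.4%

71.4%


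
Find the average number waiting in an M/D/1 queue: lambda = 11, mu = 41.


M/D/1: Lq = rho^2 / (2*(1-rho)) where rho = 11/41; Lq = 0.05

0.05


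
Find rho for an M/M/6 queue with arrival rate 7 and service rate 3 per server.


rho = lambda/(c*mu) = 7/(6*3) = 0.3889

0.3889


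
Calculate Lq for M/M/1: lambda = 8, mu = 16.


rho = 8/16; Lq = rho^2/(1-rho) = 0.5

0.5


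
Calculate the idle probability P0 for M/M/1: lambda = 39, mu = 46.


P0 = 1 - rho = 1 - 39/46 = 0.1522

0.1522


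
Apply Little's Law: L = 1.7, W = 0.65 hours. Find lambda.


lambda = L / W = 1.7 / 0.65 = 2.62 per hour

2.62 per hour


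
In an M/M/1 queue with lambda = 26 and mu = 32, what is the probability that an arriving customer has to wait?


P(wait) = rho = lambda/mu = 26/32 = 0.8125

0.8125


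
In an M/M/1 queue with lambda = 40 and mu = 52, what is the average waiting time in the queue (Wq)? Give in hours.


rho = 40/52; Wq = rho/(mu - lambda) = 0.0641 hours

0.0641 hours


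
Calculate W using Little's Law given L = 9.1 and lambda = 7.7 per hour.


W = L / lambda = 9.1 / 7.7 = 1.1818 hours

1.1818 hours


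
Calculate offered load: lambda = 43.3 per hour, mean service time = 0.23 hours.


Offered load a = lambda * E[S] = 43.3 * 0.23 = 9.96 Erlangs

9.96 Erlangs


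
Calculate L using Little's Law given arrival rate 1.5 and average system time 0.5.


L = lambda * W = 1.5 * 0.5 = 0.75

0.75


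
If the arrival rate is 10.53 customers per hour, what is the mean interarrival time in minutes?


Mean interarrival time = 60/lambda = 60/10.53 = 5.7 minutes

5.7 minutes


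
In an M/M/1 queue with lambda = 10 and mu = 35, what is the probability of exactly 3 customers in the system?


rho = 10/35; P(n) = (1-rho)*rho^n = (1-10/35)*(10/35)^3 = 0.0167

0.0167


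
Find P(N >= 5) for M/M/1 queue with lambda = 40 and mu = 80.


P(N >= 5) = rho^5 = (40/80)^5 = 0.0313

0.0313


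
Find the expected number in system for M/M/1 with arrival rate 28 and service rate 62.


rho = 28/62; L = rho/(1-rho) = 0.82

0.82


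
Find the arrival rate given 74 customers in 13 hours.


lambda = total arrivals / time = 74 / 13 = 5.69 per hour

5.69 per hour


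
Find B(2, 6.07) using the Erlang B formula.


B(N,A) = (A^N/N!) / sum(A^k/k!, k=0..N) with N=2, A=6.07 = 0.7227

0.7227


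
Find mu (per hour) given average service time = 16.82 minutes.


mu = 60 / avg_service_time = 60 / 16.82 = 3.57 per hour

3.57 per hour


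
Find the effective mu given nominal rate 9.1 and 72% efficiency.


Effective rate = mu * efficiency = 9.1 * 0.72 = 6.55 per hour

6.55 per hour


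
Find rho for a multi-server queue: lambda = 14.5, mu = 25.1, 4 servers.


rho = lambda / (c * mu) = 14.5 / (4 * 25.1) = 0.1444

0.1444


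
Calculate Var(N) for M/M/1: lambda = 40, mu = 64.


rho = 40/64; Var(N) = rho/(1-rho)^2 = 4.44

4.44


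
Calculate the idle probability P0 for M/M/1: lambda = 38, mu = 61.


P0 = 1 - rho = 1 - 38/61 = 0.377

0.377


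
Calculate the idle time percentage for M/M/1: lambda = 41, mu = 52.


Idle fraction = (1 - rho) * 100 = (1 - 41/52) * 100 = 21.2%

21.2%


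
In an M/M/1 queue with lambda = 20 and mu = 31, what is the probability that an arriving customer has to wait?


P(wait) = rho = lambda/mu = 20/31 = 0.6452

0.6452


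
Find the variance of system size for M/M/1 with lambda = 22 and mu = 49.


rho = 22/49; Var(N) = rho/(1-rho)^2 = 1.48

1.48


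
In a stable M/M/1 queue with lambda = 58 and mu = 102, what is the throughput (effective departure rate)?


For a stable queue (lambda < mu), throughput = lambda = 58 per hour

58 per hour


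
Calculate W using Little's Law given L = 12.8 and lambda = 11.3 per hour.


W = L / lambda = 12.8 / 11.3 = 1.1327 hours

1.1327 hours


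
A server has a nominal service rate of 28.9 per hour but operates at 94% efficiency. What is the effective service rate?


Effective rate = mu * efficiency = 28.9 * 0.94 = 27.17 per hour

27.17 per hour


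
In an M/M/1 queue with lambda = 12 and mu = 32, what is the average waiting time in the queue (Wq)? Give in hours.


rho = 12/32; Wq = rho/(mu - lambda) = 0.0188 hours

0.0188 hours


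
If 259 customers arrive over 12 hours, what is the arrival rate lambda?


lambda = total arrivals / time = 259 / 12 = 21.58 per hour

21.58 per hour


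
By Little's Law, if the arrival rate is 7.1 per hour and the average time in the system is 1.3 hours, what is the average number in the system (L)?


L = lambda * W = 7.1 * 1.3 = 9.23

9.23


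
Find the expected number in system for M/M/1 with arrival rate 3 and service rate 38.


rho = 3/38; L = rho/(1-rho) = 0.09

0.09


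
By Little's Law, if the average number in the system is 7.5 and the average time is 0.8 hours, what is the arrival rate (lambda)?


lambda = L / W = 7.5 / 0.8 = 9.38 per hour

9.38 per hour


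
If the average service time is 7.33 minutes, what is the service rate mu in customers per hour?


mu = 60 / avg_service_time = 60 / 7.33 = 8.19 per hour

8.19 per hour


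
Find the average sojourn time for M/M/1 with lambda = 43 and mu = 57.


W = 1/(mu - lambda) = 1/(57 - 43) = 0.0714 hours

0.0714 hours


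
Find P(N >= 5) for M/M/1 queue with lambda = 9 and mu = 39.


P(N >= 5) = rho^5 = (9/39)^5 = 0.0007

0.0007


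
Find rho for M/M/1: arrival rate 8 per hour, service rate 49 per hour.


rho = lambda/mu = 8/49 = 0.1633

0.1633


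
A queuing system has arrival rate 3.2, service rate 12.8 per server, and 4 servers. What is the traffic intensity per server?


rho = lambda / (c * mu) = 3.2 / (4 * 12.8) = 0.0625

0.0625


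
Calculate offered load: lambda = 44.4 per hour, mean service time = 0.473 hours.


Offered load a = lambda * E[S] = 44.4 * 0.473 = 21.0 Erlangs

21.0 Erlangs


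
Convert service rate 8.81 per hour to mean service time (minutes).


Mean service time = 60/mu = 60/8.81 = 6.81 minutes

6.81 minutes


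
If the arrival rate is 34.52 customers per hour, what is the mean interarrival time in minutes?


Mean interarrival time = 60/lambda = 60/34.52 = 1.74 minutes

1.74 minutes


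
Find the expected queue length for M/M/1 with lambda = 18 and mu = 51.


rho = 18/51; Lq = rho^2/(1-rho) = 0.19

0.19


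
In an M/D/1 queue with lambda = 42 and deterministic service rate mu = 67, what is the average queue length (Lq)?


M/D/1: Lq = rho^2 / (2*(1-rho)) where rho = 42/67; Lq = 0.53

0.53


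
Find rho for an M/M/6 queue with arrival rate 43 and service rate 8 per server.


rho = lambda/(c*mu) = 43/(6*8) = 0.8958

0.8958


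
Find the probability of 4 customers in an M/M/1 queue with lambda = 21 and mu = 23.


rho = 21/23; P(n) = (1-rho)*rho^n = (1-21/23)*(21/23)^4 = 0.0604

0.0604


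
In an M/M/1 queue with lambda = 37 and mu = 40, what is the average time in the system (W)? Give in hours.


W = 1/(mu - lambda) = 1/(40 - 37) = 0.3333 hours

0.3333 hours


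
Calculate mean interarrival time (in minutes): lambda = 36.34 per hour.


Mean interarrival time = 60/lambda = 60/36.34 = 1.65 minutes

1.65 minutes


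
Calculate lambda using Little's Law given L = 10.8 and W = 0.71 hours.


lambda = L / W = 10.8 / 0.71 = 15.21 per hour

15.21 per hour


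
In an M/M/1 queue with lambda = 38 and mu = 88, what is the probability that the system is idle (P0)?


P0 = 1 - rho = 1 - 38/88 = 0.5682

0.5682


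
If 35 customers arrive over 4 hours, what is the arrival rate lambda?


lambda = total arrivals / time = 35 / 4 = 8.75 per hour

8.75 per hour


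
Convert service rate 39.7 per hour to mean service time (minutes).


Mean service time = 60/mu = 60/39.7 = 1.51 minutes

1.51 minutes


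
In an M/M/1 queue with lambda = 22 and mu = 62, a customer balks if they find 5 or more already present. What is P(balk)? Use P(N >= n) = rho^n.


P(N >= 5) = rho^5 = (22/62)^5 = 0.0056

0.0056


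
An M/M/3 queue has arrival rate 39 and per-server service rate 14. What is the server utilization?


rho = lambda/(c*mu) = 39/(3*14) = 0.9286

0.9286


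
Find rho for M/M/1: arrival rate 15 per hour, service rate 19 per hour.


rho = lambda/mu = 15/19 = 0.7895

0.7895


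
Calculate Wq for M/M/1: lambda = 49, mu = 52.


rho = 49/52; Wq = rho/(mu - lambda) = 0.3141 hours

0.3141 hours


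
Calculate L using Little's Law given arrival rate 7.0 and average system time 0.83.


L = lambda * W = 7.0 * 0.83 = 5.81

5.81


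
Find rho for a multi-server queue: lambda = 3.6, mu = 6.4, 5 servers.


rho = lambda / (c * mu) = 3.6 / (5 * 6.4) = 0.1125

0.1125


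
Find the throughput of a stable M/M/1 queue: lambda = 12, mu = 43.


For a stable queue (lambda < mu), throughput = lambda = 12 per hour

12 per hour


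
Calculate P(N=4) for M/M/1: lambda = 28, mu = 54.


rho = 28/54; P(n) = (1-rho)*rho^n = (1-28/54)*(28/54)^4 = 0.0348

0.0348


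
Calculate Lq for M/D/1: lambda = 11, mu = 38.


M/D/1: Lq = rho^2 / (2*(1-rho)) where rho = 11/38; Lq = 0.06

0.06


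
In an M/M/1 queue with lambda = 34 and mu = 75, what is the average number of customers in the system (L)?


rho = 34/75; L = rho/(1-rho) = 0.83

0.83


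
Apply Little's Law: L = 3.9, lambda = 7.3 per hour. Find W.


W = L / lambda = 3.9 / 7.3 = 0.5342 hours

0.5342 hours


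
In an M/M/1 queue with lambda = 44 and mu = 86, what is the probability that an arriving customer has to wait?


P(wait) = rho = lambda/mu = 44/86 = 0.5116

0.5116


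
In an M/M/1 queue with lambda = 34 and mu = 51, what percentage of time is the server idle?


Idle fraction = (1 - rho) * 100 = (1 - 34/51) * 100 = 33.3%

33.3%


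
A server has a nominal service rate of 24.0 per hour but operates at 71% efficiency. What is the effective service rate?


Effective rate = mu * efficiency = 24.0 * 0.71 = 17.04 per hour

17.04 per hour


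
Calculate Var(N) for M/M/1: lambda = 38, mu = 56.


rho = 38/56; Var(N) = rho/(1-rho)^2 = 6.57

6.57


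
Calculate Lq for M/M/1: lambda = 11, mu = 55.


rho = 11/55; Lq = rho^2/(1-rho) = 0.05

0.05


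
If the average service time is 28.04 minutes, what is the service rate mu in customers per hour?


mu = 60 / avg_service_time = 60 / 28.04 = 2.14 per hour

2.14 per hour


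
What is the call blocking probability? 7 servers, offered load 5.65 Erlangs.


B(N,A) = (A^N/N!) / sum(A^k/k!, k=0..N) with N=7, A=5.65 = 0.1623

0.1623


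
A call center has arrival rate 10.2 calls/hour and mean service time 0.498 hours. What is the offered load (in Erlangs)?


Offered load a = lambda * E[S] = 10.2 * 0.498 = 5.08 Erlangs

5.08 Erlangs


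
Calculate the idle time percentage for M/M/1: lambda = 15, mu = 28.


Idle fraction = (1 - rho) * 100 = (1 - 15/28) * 100 = 46.4%

46.4%


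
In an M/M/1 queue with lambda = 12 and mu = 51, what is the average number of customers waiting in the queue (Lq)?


rho = 12/51; Lq = rho^2/(1-rho) = 0.07

0.07


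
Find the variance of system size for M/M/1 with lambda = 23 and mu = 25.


rho = 23/25; Var(N) = rho/(1-rho)^2 = 143.75

143.75


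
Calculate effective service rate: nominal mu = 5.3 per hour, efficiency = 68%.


Effective rate = mu * efficiency = 5.3 * 0.68 = 3.6 per hour

3.6 per hour


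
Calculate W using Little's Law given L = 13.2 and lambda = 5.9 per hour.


W = L / lambda = 13.2 / 5.9 = 2.2373 hours

2.2373 hours


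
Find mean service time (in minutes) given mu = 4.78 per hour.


Mean service time = 60/mu = 60/4.78 = 12.55 minutes

12.55 minutes


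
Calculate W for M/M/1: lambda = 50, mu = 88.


W = 1/(mu - lambda) = 1/(88 - 50) = 0.0263 hours

0.0263 hours


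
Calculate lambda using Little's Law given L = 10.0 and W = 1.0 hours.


lambda = L / W = 10.0 / 1.0 = 10.0 per hour

10.0 per hour


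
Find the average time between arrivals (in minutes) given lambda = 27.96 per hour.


Mean interarrival time = 60/lambda = 60/27.96 = 2.15 minutes

2.15 minutes


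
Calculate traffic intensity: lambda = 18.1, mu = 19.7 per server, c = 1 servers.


rho = lambda / (c * mu) = 18.1 / (1 * 19.7) = 0.9188

0.9188


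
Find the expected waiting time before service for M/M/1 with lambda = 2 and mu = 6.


rho = 2/6; Wq = rho/(mu - lambda) = 0.0833 hours

0.0833 hours


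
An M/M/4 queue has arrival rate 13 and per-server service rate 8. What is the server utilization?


rho = lambda/(c*mu) = 13/(4*8) = 0.4063

0.4063


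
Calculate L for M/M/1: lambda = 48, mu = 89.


rho = 48/89; L = rho/(1-rho) = 1.17

1.17


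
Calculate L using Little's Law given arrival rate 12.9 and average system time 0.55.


L = lambda * W = 12.9 * 0.55 = 7.1

7.1


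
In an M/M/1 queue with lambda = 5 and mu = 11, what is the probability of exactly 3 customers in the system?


rho = 5/11; P(n) = (1-rho)*rho^n = (1-5/11)*(5/11)^3 = 0.0512

0.0512


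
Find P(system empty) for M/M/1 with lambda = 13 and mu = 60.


P0 = 1 - rho = 1 - 13/60 = 0.7833

0.7833


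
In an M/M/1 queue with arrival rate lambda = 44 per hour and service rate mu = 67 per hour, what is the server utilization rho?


rho = lambda/mu = 44/67 = 0.6567

0.6567


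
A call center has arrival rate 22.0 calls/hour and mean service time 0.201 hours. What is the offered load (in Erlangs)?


Offered load a = lambda * E[S] = 22.0 * 0.201 = 4.42 Erlangs

4.42 Erlangs


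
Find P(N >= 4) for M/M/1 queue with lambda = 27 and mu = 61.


P(N >= 4) = rho^4 = (27/61)^4 = 0.0384

0.0384


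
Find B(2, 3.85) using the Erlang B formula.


B(N,A) = (A^N/N!) / sum(A^k/k!, k=0..N) with N=2, A=3.85 = 0.6044

0.6044


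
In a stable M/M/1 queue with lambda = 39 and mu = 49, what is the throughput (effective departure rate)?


For a stable queue (lambda < mu), throughput = lambda = 39 per hour

39 per hour


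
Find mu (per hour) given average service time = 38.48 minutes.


mu = 60 / avg_service_time = 60 / 38.48 = 1.56 per hour

1.56 per hour


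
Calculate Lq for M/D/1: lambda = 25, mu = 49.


M/D/1: Lq = rho^2 / (2*(1-rho)) where rho = 25/49; Lq = 0.27

0.27


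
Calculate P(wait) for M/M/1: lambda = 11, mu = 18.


P(wait) = rho = lambda/mu = 11/18 = 0.6111

0.6111


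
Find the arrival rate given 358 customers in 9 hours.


lambda = total arrivals / time = 358 / 9 = 39.78 per hour

39.78 per hour


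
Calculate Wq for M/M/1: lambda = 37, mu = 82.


rho = 37/82; Wq = rho/(mu - lambda) = 0.01 hours

0.01 hours


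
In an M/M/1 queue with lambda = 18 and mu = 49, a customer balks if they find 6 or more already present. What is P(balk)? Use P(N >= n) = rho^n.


P(N >= 6) = rho^6 = (18/49)^6 = 0.0025

0.0025


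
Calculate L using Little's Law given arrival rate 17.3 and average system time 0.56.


L = lambda * W = 17.3 * 0.56 = 9.69

9.69


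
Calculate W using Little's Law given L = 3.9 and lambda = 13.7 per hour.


W = L / lambda = 3.9 / 13.7 = 0.2847 hours

0.2847 hours


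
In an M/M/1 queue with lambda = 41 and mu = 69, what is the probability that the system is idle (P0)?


P0 = 1 - rho = 1 - 41/69 = 0.4058

0.4058


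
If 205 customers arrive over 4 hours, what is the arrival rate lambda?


lambda = total arrivals / time = 205 / 4 = 51.25 per hour

51.25 per hour


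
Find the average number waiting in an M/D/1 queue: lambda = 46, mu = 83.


M/D/1: Lq = rho^2 / (2*(1-rho)) where rho = 46/83; Lq = 0.34

0.34


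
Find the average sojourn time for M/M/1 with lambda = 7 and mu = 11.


W = 1/(mu - lambda) = 1/(11 - 7) = 0.25 hours

0.25 hours


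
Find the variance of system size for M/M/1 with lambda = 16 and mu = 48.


rho = 16/48; Var(N) = rho/(1-rho)^2 = 0.75

0.75


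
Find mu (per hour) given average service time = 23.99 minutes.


mu = 60 / avg_service_time = 60 / 23.99 = 2.5 per hour

2.5 per hour


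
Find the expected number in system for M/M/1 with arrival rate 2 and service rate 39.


rho = 2/39; L = rho/(1-rho) = 0.05

0.05


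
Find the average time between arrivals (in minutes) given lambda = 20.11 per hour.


Mean interarrival time = 60/lambda = 60/20.11 = 2.98 minutes

2.98 minutes


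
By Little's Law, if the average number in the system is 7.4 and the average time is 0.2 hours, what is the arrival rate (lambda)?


lambda = L / W = 7.4 / 0.2 = 37.0 per hour

37.0 per hour


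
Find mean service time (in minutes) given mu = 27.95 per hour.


Mean service time = 60/mu = 60/27.95 = 2.15 minutes

2.15 minutes


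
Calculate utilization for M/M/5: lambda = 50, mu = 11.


rho = lambda/(c*mu) = 50/(5*11) = 0.9091

0.9091


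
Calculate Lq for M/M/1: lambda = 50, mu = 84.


rho = 50/84; Lq = rho^2/(1-rho) = 0.88

0.88


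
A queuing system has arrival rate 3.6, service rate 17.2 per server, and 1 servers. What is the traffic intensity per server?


rho = lambda / (c * mu) = 3.6 / (1 * 17.2) = 0.2093

0.2093


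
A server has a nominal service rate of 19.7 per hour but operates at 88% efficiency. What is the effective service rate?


Effective rate = mu * efficiency = 19.7 * 0.88 = 17.34 per hour

17.34 per hour


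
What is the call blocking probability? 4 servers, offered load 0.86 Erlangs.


B(N,A) = (A^N/N!) / sum(A^k/k!, k=0..N) with N=4, A=0.86 = 0.0097

0.0097


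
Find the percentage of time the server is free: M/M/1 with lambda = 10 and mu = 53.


Idle fraction = (1 - rho) * 100 = (1 - 10/53) * 100 = 81.1%

81.1%


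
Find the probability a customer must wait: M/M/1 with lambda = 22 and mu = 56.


P(wait) = rho = lambda/mu = 22/56 = 0.3929

0.3929


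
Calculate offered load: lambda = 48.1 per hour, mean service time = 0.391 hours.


Offered load a = lambda * E[S] = 48.1 * 0.391 = 18.81 Erlangs

18.81 Erlangs


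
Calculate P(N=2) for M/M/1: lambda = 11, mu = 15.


rho = 11/15; P(n) = (1-rho)*rho^n = (1-11/15)*(11/15)^2 = 0.1434

0.1434


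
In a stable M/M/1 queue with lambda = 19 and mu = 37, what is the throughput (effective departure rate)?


For a stable queue (lambda < mu), throughput = lambda = 19 per hour

19 per hour


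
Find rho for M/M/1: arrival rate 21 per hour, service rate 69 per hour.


rho = lambda/mu = 21/69 = 0.3043

0.3043


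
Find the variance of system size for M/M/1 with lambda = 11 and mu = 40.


rho = 11/40; Var(N) = rho/(1-rho)^2 = 0.52

0.52


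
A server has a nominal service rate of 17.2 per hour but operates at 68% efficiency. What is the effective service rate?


Effective rate = mu * efficiency = 17.2 * 0.68 = 11.7 per hour

11.7 per hour


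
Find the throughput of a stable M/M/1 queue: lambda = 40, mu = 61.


For a stable queue (lambda < mu), throughput = lambda = 40 per hour

40 per hour


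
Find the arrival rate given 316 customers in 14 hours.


lambda = total arrivals / time = 316 / 14 = 22.57 per hour

22.57 per hour


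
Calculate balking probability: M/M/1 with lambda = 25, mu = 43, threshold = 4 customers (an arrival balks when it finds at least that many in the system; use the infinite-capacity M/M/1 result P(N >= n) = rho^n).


P(N >= 4) = rho^4 = (25/43)^4 = 0.1143

0.1143


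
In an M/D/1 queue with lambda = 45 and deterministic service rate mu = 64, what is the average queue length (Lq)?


M/D/1: Lq = rho^2 / (2*(1-rho)) where rho = 45/64; Lq = 0.83

0.83


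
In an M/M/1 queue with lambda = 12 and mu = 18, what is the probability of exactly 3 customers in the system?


rho = 12/18; P(n) = (1-rho)*rho^n = (1-12/18)*(12/18)^3 = 0.0988

0.0988


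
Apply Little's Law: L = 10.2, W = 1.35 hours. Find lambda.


lambda = L / W = 10.2 / 1.35 = 7.56 per hour

7.56 per hour


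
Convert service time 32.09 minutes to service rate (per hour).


mu = 60 / avg_service_time = 60 / 32.09 = 1.87 per hour

1.87 per hour


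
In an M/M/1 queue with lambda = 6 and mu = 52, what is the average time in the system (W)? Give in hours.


W = 1/(mu - lambda) = 1/(52 - 6) = 0.0217 hours

0.0217 hours


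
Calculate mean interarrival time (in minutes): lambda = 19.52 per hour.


Mean interarrival time = 60/lambda = 60/19.52 = 3.07 minutes

3.07 minutes


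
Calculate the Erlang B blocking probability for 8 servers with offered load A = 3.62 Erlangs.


B(N,A) = (A^N/N!) / sum(A^k/k!, k=0..N) with N=8, A=3.62 = 0.0198

0.0198


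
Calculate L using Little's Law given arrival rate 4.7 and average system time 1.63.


L = lambda * W = 4.7 * 1.63 = 7.66

7.66


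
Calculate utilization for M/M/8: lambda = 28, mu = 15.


rho = lambda/(c*mu) = 28/(8*15) = 0.2333

0.2333


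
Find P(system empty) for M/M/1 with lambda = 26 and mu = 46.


P0 = 1 - rho = 1 - 26/46 = 0.4348

0.4348


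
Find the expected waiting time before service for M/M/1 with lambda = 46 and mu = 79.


rho = 46/79; Wq = rho/(mu - lambda) = 0.0176 hours

0.0176 hours


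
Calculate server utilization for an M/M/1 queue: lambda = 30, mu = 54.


rho = lambda/mu = 30/54 = 0.5556

0.5556


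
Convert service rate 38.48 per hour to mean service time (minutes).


Mean service time = 60/mu = 60/38.48 = 1.56 minutes

1.56 minutes


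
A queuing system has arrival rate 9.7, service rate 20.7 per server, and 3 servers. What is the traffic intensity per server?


rho = lambda / (c * mu) = 9.7 / (3 * 20.7) = 0.1562

0.1562


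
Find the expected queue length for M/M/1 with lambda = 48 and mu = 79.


rho = 48/79; Lq = rho^2/(1-rho) = 0.94

0.94


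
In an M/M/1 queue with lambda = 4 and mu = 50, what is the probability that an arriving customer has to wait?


P(wait) = rho = lambda/mu = 4/50 = 0.08

0.08


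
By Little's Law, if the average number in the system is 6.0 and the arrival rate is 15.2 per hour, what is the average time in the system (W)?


W = L / lambda = 6.0 / 15.2 = 0.3947 hours

0.3947 hours


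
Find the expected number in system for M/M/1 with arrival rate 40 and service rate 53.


rho = 40/53; L = rho/(1-rho) = 3.08

3.08


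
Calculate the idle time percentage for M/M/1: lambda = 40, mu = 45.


Idle fraction = (1 - rho) * 100 = (1 - 40/45) * 100 = 11.1%

11.1%


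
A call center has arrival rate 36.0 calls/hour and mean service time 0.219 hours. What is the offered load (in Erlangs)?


Offered load a = lambda * E[S] = 36.0 * 0.219 = 7.88 Erlangs

7.88 Erlangs


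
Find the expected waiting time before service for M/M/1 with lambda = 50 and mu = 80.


rho = 50/80; Wq = rho/(mu - lambda) = 0.0208 hours

0.0208 hours


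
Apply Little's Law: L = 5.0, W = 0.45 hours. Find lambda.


lambda = L / W = 5.0 / 0.45 = 11.11 per hour

11.11 per hour


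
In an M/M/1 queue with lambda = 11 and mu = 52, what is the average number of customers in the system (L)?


rho = 11/52; L = rho/(1-rho) = 0.27

0.27


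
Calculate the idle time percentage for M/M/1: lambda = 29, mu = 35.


Idle fraction = (1 - rho) * 100 = (1 - 29/35) * 100 = 17.1%

17.1%


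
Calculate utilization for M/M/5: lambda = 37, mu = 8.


rho = lambda/(c*mu) = 37/(5*8) = 0.925

0.925


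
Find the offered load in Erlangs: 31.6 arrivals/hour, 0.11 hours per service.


Offered load a = lambda * E[S] = 31.6 * 0.11 = 3.48 Erlangs

3.48 Erlangs


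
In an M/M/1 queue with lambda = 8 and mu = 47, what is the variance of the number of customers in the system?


rho = 8/47; Var(N) = rho/(1-rho)^2 = 0.25

0.25


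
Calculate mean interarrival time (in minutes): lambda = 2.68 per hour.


Mean interarrival time = 60/lambda = 60/2.68 = 22.39 minutes

22.39 minutes


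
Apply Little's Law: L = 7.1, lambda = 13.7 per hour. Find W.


W = L / lambda = 7.1 / 13.7 = 0.5182 hours

0.5182 hours


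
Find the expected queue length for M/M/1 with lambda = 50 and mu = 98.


rho = 50/98; Lq = rho^2/(1-rho) = 0.53

0.53


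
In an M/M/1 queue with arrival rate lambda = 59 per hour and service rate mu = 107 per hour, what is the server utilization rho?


rho = lambda/mu = 59/107 = 0.5514

0.5514


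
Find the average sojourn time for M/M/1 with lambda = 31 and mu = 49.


W = 1/(mu - lambda) = 1/(49 - 31) = 0.0556 hours

0.0556 hours


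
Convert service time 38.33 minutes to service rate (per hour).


mu = 60 / avg_service_time = 60 / 38.33 = 1.57 per hour

1.57 per hour


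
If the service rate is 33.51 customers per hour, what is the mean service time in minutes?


Mean service time = 60/mu = 60/33.51 = 1.79 minutes

1.79 minutes


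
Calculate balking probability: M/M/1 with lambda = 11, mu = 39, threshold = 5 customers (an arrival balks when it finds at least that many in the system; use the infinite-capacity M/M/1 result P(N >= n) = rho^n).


P(N >= 5) = rho^5 = (11/39)^5 = 0.0018

0.0018


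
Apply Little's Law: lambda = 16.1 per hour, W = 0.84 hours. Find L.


L = lambda * W = 16.1 * 0.84 = 13.52

13.52


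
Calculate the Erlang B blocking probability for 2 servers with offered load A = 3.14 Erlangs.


B(N,A) = (A^N/N!) / sum(A^k/k!, k=0..N) with N=2, A=3.14 = 0.5435

0.5435


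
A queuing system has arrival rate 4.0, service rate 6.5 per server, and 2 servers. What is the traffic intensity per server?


rho = lambda / (c * mu) = 4.0 / (2 * 6.5) = 0.3077

0.3077


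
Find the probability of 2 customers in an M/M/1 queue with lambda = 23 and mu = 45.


rho = 23/45; P(n) = (1-rho)*rho^n = (1-23/45)*(23/45)^2 = 0.1277

0.1277


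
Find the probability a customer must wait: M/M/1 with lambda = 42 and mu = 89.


P(wait) = rho = lambda/mu = 42/89 = 0.4719

0.4719


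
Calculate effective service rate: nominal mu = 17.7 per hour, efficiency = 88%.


Effective rate = mu * efficiency = 17.7 * 0.88 = 15.58 per hour

15.58 per hour


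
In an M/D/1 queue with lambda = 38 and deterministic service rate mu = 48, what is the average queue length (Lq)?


M/D/1: Lq = rho^2 / (2*(1-rho)) where rho = 38/48; Lq = 1.5

1.5


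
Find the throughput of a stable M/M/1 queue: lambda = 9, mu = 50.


For a stable queue (lambda < mu), throughput = lambda = 9 per hour

9 per hour


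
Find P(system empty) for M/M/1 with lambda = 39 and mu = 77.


P0 = 1 - rho = 1 - 39/77 = 0.4935

0.4935


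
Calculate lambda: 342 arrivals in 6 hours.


lambda = total arrivals / time = 342 / 6 = 57.0 per hour

57.0 per hour


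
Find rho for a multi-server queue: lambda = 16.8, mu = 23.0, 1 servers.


rho = lambda / (c * mu) = 16.8 / (1 * 23.0) = 0.7304

0.7304


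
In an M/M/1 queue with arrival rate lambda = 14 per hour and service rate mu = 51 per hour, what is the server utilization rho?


rho = lambda/mu = 14/51 = 0.2745

0.2745


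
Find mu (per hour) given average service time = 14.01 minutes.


mu = 60 / avg_service_time = 60 / 14.01 = 4.28 per hour

4.28 per hour


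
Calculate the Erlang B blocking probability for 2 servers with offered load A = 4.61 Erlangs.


B(N,A) = (A^N/N!) / sum(A^k/k!, k=0..N) with N=2, A=4.61 = 0.6545

0.6545


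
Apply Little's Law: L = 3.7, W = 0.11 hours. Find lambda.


lambda = L / W = 3.7 / 0.11 = 33.64 per hour

33.64 per hour


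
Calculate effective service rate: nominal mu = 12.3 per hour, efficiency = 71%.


Effective rate = mu * efficiency = 12.3 * 0.71 = 8.73 per hour

8.73 per hour


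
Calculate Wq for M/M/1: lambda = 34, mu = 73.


rho = 34/73; Wq = rho/(mu - lambda) = 0.0119 hours

0.0119 hours


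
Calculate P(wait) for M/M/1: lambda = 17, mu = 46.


P(wait) = rho = lambda/mu = 17/46 = 0.3696

0.3696


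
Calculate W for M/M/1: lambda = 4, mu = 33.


W = 1/(mu - lambda) = 1/(33 - 4) = 0.0345 hours

0.0345 hours


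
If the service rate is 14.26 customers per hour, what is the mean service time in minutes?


Mean service time = 60/mu = 60/14.26 = 4.21 minutes

4.21 minutes


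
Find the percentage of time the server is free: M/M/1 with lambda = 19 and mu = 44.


Idle fraction = (1 - rho) * 100 = (1 - 19/44) * 100 = 56.8%

56.8%


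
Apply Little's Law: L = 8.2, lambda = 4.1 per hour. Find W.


W = L / lambda = 8.2 / 4.1 = 2.0 hours

2.0 hours


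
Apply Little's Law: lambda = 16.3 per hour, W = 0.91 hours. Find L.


L = lambda * W = 16.3 * 0.91 = 14.83

14.83


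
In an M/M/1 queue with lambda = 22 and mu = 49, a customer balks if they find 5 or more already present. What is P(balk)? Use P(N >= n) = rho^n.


P(N >= 5) = rho^5 = (22/49)^5 = 0.0182

0.0182


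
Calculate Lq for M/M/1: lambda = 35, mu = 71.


rho = 35/71; Lq = rho^2/(1-rho) = 0.48

0.48


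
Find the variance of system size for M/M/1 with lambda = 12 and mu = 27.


rho = 12/27; Var(N) = rho/(1-rho)^2 = 1.44

1.44


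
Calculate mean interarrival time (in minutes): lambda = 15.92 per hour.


Mean interarrival time = 60/lambda = 60/15.92 = 3.77 minutes

3.77 minutes


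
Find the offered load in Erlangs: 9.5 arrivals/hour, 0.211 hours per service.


Offered load a = lambda * E[S] = 9.5 * 0.211 = 2.0 Erlangs

2.0 Erlangs


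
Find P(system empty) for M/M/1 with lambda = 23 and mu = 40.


P0 = 1 - rho = 1 - 23/40 = 0.425

0.425


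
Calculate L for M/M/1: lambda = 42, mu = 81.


rho = 42/81; L = rho/(1-rho) = 1.08

1.08


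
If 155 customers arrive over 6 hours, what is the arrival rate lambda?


lambda = total arrivals / time = 155 / 6 = 25.83 per hour

25.83 per hour


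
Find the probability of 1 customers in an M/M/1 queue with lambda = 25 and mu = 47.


rho = 25/47; P(n) = (1-rho)*rho^n = (1-25/47)*(25/47)^1 = 0.249

0.249


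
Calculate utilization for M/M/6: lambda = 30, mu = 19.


rho = lambda/(c*mu) = 30/(6*19) = 0.2632

0.2632


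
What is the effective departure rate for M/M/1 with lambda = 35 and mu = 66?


For a stable queue (lambda < mu), throughput = lambda = 35 per hour

35 per hour


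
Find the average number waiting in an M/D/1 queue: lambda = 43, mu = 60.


M/D/1: Lq = rho^2 / (2*(1-rho)) where rho = 43/60; Lq = 0.91

0.91


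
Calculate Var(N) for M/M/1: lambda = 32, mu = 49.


rho = 32/49; Var(N) = rho/(1-rho)^2 = 5.43

5.43


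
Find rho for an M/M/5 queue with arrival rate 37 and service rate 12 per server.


rho = lambda/(c*mu) = 37/(5*12) = 0.6167

0.6167


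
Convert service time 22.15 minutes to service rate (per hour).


mu = 60 / avg_service_time = 60 / 22.15 = 2.71 per hour

2.71 per hour


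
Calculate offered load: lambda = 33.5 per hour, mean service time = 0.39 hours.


Offered load a = lambda * E[S] = 33.5 * 0.39 = 13.07 Erlangs

13.07 Erlangs


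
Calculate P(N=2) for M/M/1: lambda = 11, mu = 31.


rho = 11/31; P(n) = (1-rho)*rho^n = (1-11/31)*(11/31)^2 = 0.0812

0.0812


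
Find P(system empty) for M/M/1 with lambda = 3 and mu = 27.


P0 = 1 - rho = 1 - 3/27 = 0.8889

0.8889


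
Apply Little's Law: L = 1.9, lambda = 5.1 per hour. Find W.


W = L / lambda = 1.9 / 5.1 = 0.3725 hours

0.3725 hours


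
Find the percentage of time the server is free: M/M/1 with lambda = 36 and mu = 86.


Idle fraction = (1 - rho) * 100 = (1 - 36/86) * 100 = 58.1%

58.1%


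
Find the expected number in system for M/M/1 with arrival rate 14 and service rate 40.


rho = 14/40; L = rho/(1-rho) = 0.54

0.54


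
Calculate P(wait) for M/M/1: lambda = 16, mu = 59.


P(wait) = rho = lambda/mu = 16/59 = 0.2712

0.2712


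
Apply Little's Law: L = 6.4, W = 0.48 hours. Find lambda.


lambda = L / W = 6.4 / 0.48 = 13.33 per hour

13.33 per hour


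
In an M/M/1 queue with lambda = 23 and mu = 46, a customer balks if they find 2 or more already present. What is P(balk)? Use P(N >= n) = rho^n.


P(N >= 2) = rho^2 = (23/46)^2 = 0.25

0.25


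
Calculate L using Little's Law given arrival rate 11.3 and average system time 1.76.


L = lambda * W = 11.3 * 1.76 = 19.89

19.89


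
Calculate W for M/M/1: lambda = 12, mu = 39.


W = 1/(mu - lambda) = 1/(39 - 12) = 0.037 hours

0.037 hours


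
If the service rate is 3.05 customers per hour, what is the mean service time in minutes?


Mean service time = 60/mu = 60/3.05 = 19.67 minutes

19.67 minutes


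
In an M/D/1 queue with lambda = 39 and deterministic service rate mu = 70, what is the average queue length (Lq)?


M/D/1: Lq = rho^2 / (2*(1-rho)) where rho = 39/70; Lq = 0.35

0.35


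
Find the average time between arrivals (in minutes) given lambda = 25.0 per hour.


Mean interarrival time = 60/lambda = 60/25.0 = 2.4 minutes

2.4 minutes


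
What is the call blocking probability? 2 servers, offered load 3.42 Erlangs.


B(N,A) = (A^N/N!) / sum(A^k/k!, k=0..N) with N=2, A=3.42 = 0.5695

0.5695


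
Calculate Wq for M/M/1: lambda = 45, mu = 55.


rho = 45/55; Wq = rho/(mu - lambda) = 0.0818 hours

0.0818 hours


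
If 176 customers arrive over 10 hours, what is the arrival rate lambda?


lambda = total arrivals / time = 176 / 10 = 17.6 per hour

17.6 per hour


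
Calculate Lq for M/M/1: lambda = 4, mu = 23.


rho = 4/23; Lq = rho^2/(1-rho) = 0.04

0.04


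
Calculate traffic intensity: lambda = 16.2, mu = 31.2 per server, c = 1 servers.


rho = lambda / (c * mu) = 16.2 / (1 * 31.2) = 0.5192

0.5192


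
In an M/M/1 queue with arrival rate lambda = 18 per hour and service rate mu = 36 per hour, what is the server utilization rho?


rho = lambda/mu = 18/36 = 0.5

0.5


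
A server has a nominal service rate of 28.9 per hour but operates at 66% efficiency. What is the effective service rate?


Effective rate = mu * efficiency = 28.9 * 0.66 = 19.07 per hour

19.07 per hour


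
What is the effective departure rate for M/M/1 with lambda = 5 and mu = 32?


For a stable queue (lambda < mu), throughput = lambda = 5 per hour

5 per hour


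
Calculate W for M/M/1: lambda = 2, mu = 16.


W = 1/(mu - lambda) = 1/(16 - 2) = 0.0714 hours

0.0714 hours


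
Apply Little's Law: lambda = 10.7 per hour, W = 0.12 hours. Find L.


L = lambda * W = 10.7 * 0.12 = 1.28

1.28


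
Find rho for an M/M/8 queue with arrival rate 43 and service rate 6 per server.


rho = lambda/(c*mu) = 43/(8*6) = 0.8958

0.8958


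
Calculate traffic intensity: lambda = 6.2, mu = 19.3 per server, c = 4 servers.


rho = lambda / (c * mu) = 6.2 / (4 * 19.3) = 0.0803

0.0803


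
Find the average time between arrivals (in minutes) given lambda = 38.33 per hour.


Mean interarrival time = 60/lambda = 60/38.33 = 1.57 minutes

1.57 minutes


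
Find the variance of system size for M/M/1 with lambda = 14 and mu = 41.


rho = 14/41; Var(N) = rho/(1-rho)^2 = 0.79

0.79


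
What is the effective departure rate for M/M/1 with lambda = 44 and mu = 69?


For a stable queue (lambda < mu), throughput = lambda = 44 per hour

44 per hour


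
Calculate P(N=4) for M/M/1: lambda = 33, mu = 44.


rho = 33/44; P(n) = (1-rho)*rho^n = (1-33/44)*(33/44)^4 = 0.0791

0.0791


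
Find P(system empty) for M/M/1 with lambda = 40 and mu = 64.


P0 = 1 - rho = 1 - 40/64 = 0.375

0.375


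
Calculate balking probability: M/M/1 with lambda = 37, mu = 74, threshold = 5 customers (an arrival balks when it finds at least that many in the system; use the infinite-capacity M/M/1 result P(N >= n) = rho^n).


P(N >= 5) = rho^5 = (37/74)^5 = 0.0313

0.0313
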